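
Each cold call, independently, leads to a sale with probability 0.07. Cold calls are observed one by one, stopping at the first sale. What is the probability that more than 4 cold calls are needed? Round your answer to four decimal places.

Y = number of cold calls to the first success; geometric, p = 0.07.
P(Y > 4) = P(first 4 all fail) = (1−p)^4 = 0.748052

0.7481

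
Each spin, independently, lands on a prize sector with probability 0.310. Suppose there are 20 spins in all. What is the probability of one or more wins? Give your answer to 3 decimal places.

P(at least one) = 1 − P(none) = 1 − (1 − 0.31)^20
= 1 − 0.00060 = 0.99940

0.999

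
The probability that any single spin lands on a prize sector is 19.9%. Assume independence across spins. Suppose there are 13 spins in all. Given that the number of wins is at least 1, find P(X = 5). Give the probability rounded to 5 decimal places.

0.07209

X ~ Binomial(13, 0.199). Want P(X=5 | X≥1) = P(X=5) / P(X≥1).
P(X=5) = C(13,5)·0.199^5·0.801^8 = 0.0680619
P(X≥1) = 1 − 0.0558757 = 0.9441243
Ratio = 0.0680619 / 0.9441243 = 0.0720900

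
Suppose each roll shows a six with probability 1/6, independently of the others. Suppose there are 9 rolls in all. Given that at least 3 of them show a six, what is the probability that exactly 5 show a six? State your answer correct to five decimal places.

X ~ Binomial(9, 0.166667). Want P(X=5 | X≥3) = P(X=5) / P(X≥3).
P(X=5) = C(9,5)·0.166667^5·0.833333^4 = 0.0078143
P(X≥3) = 1 − 0.1938067 − 0.3488521 − 0.2790816 = 0.1782596
Ratio = 0.0078143 / 0.1782596 = 0.0438366

0.04384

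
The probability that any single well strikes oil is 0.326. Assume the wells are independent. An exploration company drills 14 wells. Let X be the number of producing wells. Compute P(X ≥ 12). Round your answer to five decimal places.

X ~ Binomial(14, 0.326); P(X ≥ 12) = Σ C(14,k) p^k (1−p)^(14−k) over k:
  k=12: C(14,12)·0.326^12·0.674^2 = 0.0000596
  k=13: C(14,13)·0.326^13·0.674^1 = 0.0000044
  k=14: C(14,14)·0.326^14·0.674^0 = 0.0000002
Total = 0.0000641

0.00006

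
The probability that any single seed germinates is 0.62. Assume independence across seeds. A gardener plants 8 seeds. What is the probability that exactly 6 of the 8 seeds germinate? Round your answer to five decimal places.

0.22965

X ~ Binomial(n=8, p=0.62).
P(X=6) = C(8,6) · p^6 · (1−p)^2
= 28 · 0.0568 · 0.1444 = 0.2296547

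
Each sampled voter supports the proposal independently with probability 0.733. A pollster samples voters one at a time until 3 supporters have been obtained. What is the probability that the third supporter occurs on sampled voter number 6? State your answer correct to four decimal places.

Y = trial on which the third success occurs; negative binomial, r=3, p=0.733.
P(Y=6) = C(5,2) · p^3 · (1−p)^3
= 10 · 0.39383 · 0.019034 = 0.074963

0.0750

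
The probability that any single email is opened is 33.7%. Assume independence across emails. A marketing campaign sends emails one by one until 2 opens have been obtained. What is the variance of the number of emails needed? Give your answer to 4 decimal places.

11.6757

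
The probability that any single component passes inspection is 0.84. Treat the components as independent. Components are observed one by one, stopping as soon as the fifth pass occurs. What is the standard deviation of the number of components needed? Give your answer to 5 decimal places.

Y = total components until the fifth success; negative binomial with r=5, p=0.84.
SD(Y) = √[r(1−p)/p²] = √(1.1337868) = 1.0647943

1.06479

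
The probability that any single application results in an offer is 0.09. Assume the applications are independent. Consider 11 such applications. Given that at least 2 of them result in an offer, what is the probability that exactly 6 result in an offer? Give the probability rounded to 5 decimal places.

0.00059

X ~ Binomial(11, 0.09). Want P(X=6 | X≥2) = P(X=6) / P(X≥2).
P(X=6) = C(11,6)·0.09^6·0.91^5 = 0.0001532
P(X≥2) = 1 − 0.3543687 − 0.3855220 = 0.2601094
Ratio = 0.0001532 / 0.2601094 = 0.0005890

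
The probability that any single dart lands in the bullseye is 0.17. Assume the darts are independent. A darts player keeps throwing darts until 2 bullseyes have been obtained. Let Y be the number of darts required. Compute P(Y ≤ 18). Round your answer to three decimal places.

0.836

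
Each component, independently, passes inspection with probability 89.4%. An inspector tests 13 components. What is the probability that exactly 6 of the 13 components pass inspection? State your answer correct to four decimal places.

0.0001

X ~ Binomial(n=13, p=0.894).
P(X=6) = C(13,6) · p^6 · (1−p)^7
= 1716 · 0.51053 · 1.5036e-07 = 0.000132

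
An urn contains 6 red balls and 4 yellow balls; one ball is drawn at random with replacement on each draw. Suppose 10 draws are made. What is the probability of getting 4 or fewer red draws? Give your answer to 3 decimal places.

X ~ Binomial(10, 0.60); P(X ≤ 4) = Σ C(10,k) p^k (1−p)^(10−k) over k:
  k=0: C(10,0)·0.60^0·0.40^10 = 0.00010
  k=1: C(10,1)·0.60^1·0.40^9 = 0.00157
  k=2: C(10,2)·0.60^2·0.40^8 = 0.01062
  k=3: C(10,3)·0.60^3·0.40^7 = 0.04247
  k=4: C(10,4)·0.60^4·0.40^6 = 0.11148
Total = 0.16624

0.166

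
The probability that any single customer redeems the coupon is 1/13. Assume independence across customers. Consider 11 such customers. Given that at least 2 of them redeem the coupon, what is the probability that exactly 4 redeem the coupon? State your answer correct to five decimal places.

0.03213

X ~ Binomial(11, 0.076923). Want P(X=4 | X≥2) = P(X=4) / P(X≥2).
P(X=4) = C(11,4)·0.076923^4·0.923077^7 = 0.0065979
P(X≥2) = 1 − 0.4145881 − 0.3800391 = 0.2053728
Ratio = 0.0065979 / 0.2053728 = 0.0321265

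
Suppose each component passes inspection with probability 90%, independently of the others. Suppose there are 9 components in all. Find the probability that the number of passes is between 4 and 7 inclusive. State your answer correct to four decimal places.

X ~ Binomial(9, 0.90); P(4 ≤ X ≤ 7) = Σ C(9,k) p^k (1−p)^(9−k) over k:
  k=4: C(9,4)·0.90^4·0.10^5 = 0.000827
  k=5: C(9,5)·0.90^5·0.10^4 = 0.007440
  k=6: C(9,6)·0.90^6·0.10^3 = 0.044641
  k=7: C(9,7)·0.90^7·0.10^2 = 0.172187
Total = 0.225095

0.2251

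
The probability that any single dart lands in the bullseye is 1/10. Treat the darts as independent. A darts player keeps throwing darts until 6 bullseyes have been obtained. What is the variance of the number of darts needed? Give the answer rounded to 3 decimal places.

Y = total darts until the sixth success; negative binomial with r=6, p=0.10.
Var(Y) = r(1−p)/p² = 6·0.90 / 0.10² = 540.00000

540.000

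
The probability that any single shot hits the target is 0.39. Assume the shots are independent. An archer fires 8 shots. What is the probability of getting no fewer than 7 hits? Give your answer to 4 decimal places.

0.0072

X ~ Binomial(8, 0.39); P(X ≥ 7) = Σ C(8,k) p^k (1−p)^(8−k) over k:
  k=7: C(8,7)·0.39^7·0.61^1 = 0.006697
  k=8: C(8,8)·0.39^8·0.61^0 = 0.000535
Total = 0.007232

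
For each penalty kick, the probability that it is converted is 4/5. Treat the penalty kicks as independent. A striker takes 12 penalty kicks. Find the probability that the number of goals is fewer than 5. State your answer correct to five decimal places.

0.00058

X ~ Binomial(12, 0.80); P(X ≤ 4) = Σ C(12,k) p^k (1−p)^(12−k) over k:
  k=0: C(12,0)·0.80^0·0.20^12 = 0.0000000
  k=1: C(12,1)·0.80^1·0.20^11 = 0.0000002
  k=2: C(12,2)·0.80^2·0.20^10 = 0.0000043
  k=3: C(12,3)·0.80^3·0.20^9 = 0.0000577
  k=4: C(12,4)·0.80^4·0.20^8 = 0.0005190
Total = 0.0005812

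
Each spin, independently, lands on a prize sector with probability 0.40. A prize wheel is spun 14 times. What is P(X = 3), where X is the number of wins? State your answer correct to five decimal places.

0.08452

X ~ Binomial(n=14, p=0.40).
P(X=3) = C(14,3) · p^3 · (1−p)^11
= 364 · 0.064 · 0.003628 = 0.0845172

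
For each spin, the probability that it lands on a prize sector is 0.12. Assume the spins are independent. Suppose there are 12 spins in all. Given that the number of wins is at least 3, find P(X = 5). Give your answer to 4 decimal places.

X ~ Binomial(12, 0.12). Want P(X=5 | X≥3) = P(X=5) / P(X≥3).
P(X=5) = C(12,5)·0.12^5·0.88^7 = 0.008054
P(X≥3) = 1 − 0.215671 − 0.352916 − 0.264687 = 0.166725
Ratio = 0.008054 / 0.166725 = 0.048307

0.0483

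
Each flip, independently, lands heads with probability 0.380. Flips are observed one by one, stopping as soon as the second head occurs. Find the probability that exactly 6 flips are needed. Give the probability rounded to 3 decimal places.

Y = trial on which the second success occurs; negative binomial, r=2, p=0.38.
P(Y=6) = C(5,1) · p^2 · (1−p)^4
= 5 · 0.1444 · 0.14776 = 0.10669

0.107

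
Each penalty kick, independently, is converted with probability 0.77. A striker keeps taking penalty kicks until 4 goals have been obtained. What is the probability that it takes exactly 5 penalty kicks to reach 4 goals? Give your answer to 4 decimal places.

Y = trial on which the fourth success occurs; negative binomial, r=4, p=0.77.
P(Y=5) = C(4,3) · p^4 · (1−p)^1
= 4 · 0.35153 · 0.23 = 0.323408

0.3234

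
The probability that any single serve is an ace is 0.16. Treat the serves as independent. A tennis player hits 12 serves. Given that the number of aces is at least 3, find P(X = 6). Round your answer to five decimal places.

X ~ Binomial(12, 0.16). Want P(X=6 | X≥3) = P(X=6) / P(X≥3).
P(X=6) = C(12,6)·0.16^6·0.84^6 = 0.0054459
P(X≥3) = 1 − 0.1234103 − 0.2820807 − 0.2955131 = 0.2989959
Ratio = 0.0054459 / 0.2989959 = 0.0182139

0.01821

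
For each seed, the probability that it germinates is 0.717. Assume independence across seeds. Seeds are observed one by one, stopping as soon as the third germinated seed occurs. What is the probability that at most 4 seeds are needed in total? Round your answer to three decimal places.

Finishing within 4 seeds ⇔ at least 3 successes in the first 4. With X ~ Binomial(4, 0.717), P(Y ≤ 4) = 1 − P(X ≤ 2).
  k=0: C(4,0)·0.717^0·0.283^4 = 0.00641
  k=1: C(4,1)·0.717^1·0.283^3 = 0.06500
  k=2: C(4,2)·0.717^2·0.283^2 = 0.24704
1 − 0.31846 = 0.68154

0.682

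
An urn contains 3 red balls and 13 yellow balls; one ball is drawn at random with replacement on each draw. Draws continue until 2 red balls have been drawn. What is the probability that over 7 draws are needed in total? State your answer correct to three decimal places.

Needing more than 7 draws ⇔ fewer than 2 successes in the first 7. With X ~ Binomial(7, 0.1875), P(Y > 7) = P(X ≤ 1).
  k=0: C(7,0)·0.1875^0·0.8125^7 = 0.23376
  k=1: C(7,1)·0.1875^1·0.8125^6 = 0.37761
P(X ≤ 1) = 0.61136

0.611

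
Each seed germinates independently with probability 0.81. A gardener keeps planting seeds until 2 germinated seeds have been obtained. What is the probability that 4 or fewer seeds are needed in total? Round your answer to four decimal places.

0.9765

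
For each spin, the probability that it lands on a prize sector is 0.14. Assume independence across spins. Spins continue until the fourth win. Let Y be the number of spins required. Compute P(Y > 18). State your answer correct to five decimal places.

Needing more than 18 spins ⇔ fewer than 4 successes in the first 18. With X ~ Binomial(18, 0.14), P(Y > 18) = P(X ≤ 3).
  k=0: C(18,0)·0.14^0·0.86^18 = 0.0662174
  k=1: C(18,1)·0.14^1·0.86^17 = 0.1940324
  k=2: C(18,2)·0.14^2·0.86^16 = 0.2684867
  k=3: C(18,3)·0.14^3·0.86^15 = 0.2331047
P(X ≤ 3) = 0.7618411

0.76184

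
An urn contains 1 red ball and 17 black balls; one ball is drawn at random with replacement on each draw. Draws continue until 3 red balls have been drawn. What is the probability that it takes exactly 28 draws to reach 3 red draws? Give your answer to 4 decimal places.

Y = trial on which the third success occurs; negative binomial, r=3, p=0.055556.
P(Y=28) = C(27,2) · p^3 · (1−p)^25
= 351 · 0.00017147 · 0.23956 = 0.014418

0.0144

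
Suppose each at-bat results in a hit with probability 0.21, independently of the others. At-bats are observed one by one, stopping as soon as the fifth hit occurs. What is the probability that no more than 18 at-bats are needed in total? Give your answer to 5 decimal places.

Finishing within 18 at-bats ⇔ at least 5 successes in the first 18. With X ~ Binomial(18, 0.21), P(Y ≤ 18) = 1 − P(X ≤ 4).
  k=0: C(18,0)·0.21^0·0.79^18 = 0.0143644
  k=1: C(18,1)·0.21^1·0.79^17 = 0.0687310
  k=2: C(18,2)·0.21^2·0.79^16 = 0.1552971
  k=3: C(18,3)·0.21^3·0.79^15 = 0.2201681
  k=4: C(18,4)·0.21^4·0.79^14 = 0.2194714
1 − 0.6780320 = 0.3219680

0.32197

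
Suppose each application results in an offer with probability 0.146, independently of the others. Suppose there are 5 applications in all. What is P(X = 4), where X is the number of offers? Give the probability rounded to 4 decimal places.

0.0019

X ~ Binomial(n=5, p=0.146).
P(X=4) = C(5,4) · p^4 · (1−p)^1
= 5 · 0.00045437 · 0.854 = 0.001940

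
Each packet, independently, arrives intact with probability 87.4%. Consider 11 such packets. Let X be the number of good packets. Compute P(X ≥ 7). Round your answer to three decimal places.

X ~ Binomial(11, 0.874); P(X ≥ 7) = Σ C(11,k) p^k (1−p)^(11−k) over k:
  k=7: C(11,7)·0.874^7·0.126^4 = 0.03240
  k=8: C(11,8)·0.874^8·0.126^3 = 0.11238
  k=9: C(11,9)·0.874^9·0.126^2 = 0.25984
  k=10: C(11,10)·0.874^10·0.126^1 = 0.36048
  k=11: C(11,11)·0.874^11·0.126^0 = 0.22731
Total = 0.99241

0.992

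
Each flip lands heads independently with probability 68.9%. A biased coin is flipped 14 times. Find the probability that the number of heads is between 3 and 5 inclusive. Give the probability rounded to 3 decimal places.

0.011

X ~ Binomial(14, 0.689); P(3 ≤ X ≤ 5) = Σ C(14,k) p^k (1−p)^(14−k) over k:
  k=3: C(14,3)·0.689^3·0.311^11 = 0.00031
  k=4: C(14,4)·0.689^4·0.311^10 = 0.00191
  k=5: C(14,5)·0.689^5·0.311^9 = 0.00846
Total = 0.01068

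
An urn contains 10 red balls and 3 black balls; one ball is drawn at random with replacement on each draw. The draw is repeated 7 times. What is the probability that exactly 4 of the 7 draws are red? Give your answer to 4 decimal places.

0.1506

X ~ Binomial(n=7, p=0.769231).
P(X=4) = C(7,4) · p^4 · (1−p)^3
= 35 · 0.35013 · 0.012289 = 0.150601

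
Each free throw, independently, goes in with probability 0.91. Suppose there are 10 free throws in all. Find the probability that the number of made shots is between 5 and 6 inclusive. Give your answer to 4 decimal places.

X ~ Binomial(10, 0.91); P(5 ≤ X ≤ 6) = Σ C(10,k) p^k (1−p)^(10−k) over k:
  k=5: C(10,5)·0.91^5·0.09^5 = 0.000929
  k=6: C(10,6)·0.91^6·0.09^4 = 0.007824
Total = 0.008753

0.0088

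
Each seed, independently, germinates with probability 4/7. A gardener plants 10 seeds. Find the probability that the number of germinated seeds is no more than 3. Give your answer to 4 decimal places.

0.0792

X ~ Binomial(10, 0.571429); P(X ≤ 3) = Σ C(10,k) p^k (1−p)^(10−k) over k:
  k=0: C(10,0)·0.571429^0·0.428571^10 = 0.000209
  k=1: C(10,1)·0.571429^1·0.428571^9 = 0.002787
  k=2: C(10,2)·0.571429^2·0.428571^8 = 0.016723
  k=3: C(10,3)·0.571429^3·0.428571^7 = 0.059461
Total = 0.079180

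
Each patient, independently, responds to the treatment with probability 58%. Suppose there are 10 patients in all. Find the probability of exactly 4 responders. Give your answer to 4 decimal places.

X ~ Binomial(n=10, p=0.58).
P(X=4) = C(10,4) · p^4 · (1−p)^6
= 210 · 0.11316 · 0.005489 = 0.130445

0.1304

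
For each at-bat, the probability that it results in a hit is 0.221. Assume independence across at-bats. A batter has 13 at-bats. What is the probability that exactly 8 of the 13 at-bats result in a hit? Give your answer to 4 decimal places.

0.0021

X ~ Binomial(n=13, p=0.221).
P(X=8) = C(13,8) · p^8 · (1−p)^5
= 1287 · 5.6903e-06 · 0.28687 = 0.002101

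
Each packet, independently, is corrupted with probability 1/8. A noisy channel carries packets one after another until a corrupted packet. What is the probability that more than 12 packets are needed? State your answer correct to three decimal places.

Y = number of packets to the first success; geometric, p = 0.125.
P(Y > 12) = P(first 12 all fail) = (1−p)^12 = 0.20142

0.201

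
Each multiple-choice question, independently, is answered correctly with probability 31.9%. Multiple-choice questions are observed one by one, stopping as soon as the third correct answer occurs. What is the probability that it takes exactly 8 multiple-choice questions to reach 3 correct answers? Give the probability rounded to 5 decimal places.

Y = trial on which the third success occurs; negative binomial, r=3, p=0.319.
P(Y=8) = C(7,2) · p^3 · (1−p)^5
= 21 · 0.032462 · 0.14647 = 0.0998451

0.09985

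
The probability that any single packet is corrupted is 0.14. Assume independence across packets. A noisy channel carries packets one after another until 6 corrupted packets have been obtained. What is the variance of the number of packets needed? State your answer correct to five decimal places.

263.26531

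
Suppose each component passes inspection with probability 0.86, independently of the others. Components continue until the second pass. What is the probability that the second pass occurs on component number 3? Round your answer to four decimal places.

0.2071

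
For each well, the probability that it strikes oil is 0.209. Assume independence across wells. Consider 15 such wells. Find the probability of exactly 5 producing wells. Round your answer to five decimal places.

0.11483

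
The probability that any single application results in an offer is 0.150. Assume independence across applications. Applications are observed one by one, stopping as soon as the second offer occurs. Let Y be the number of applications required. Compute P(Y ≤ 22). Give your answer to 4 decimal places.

0.8633

Finishing within 22 applications ⇔ at least 2 successes in the first 22. With X ~ Binomial(22, 0.15), P(Y ≤ 22) = 1 − P(X ≤ 1).
  k=0: C(22,0)·0.15^0·0.85^22 = 0.028004
  k=1: C(22,1)·0.15^1·0.85^21 = 0.108720
1 − 0.136724 = 0.863276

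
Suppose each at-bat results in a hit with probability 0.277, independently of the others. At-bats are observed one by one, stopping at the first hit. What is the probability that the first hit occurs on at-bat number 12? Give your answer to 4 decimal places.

Geometric (trials to first success), p = 0.277.
P(Y = 12) = (1−p)^11 · p = 0.028218 · 0.277 = 0.007816

0.0078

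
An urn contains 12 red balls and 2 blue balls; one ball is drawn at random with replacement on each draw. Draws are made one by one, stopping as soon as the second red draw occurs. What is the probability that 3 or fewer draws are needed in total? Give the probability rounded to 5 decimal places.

0.94461

Finishing within 3 draws ⇔ at least 2 successes in the first 3. With X ~ Binomial(3, 0.857143), P(Y ≤ 3) = 1 − P(X ≤ 1).
  k=0: C(3,0)·0.857143^0·0.142857^3 = 0.0029155
  k=1: C(3,1)·0.857143^1·0.142857^2 = 0.0524781
1 − 0.0553936 = 0.9446064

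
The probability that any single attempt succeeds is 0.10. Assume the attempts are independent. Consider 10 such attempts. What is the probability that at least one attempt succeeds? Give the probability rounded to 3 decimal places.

0.651

P(at least one) = 1 − P(none) = 1 − (1 − 0.10)^10
= 1 − 0.34868 = 0.65132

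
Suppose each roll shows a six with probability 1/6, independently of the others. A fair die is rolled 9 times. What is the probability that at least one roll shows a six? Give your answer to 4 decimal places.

0.8062

P(at least one) = 1 − P(none) = 1 − (1 − 0.166667)^9
= 1 − 0.193807 = 0.806193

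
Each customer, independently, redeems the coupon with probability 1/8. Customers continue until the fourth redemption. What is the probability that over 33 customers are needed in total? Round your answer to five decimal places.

0.39515

Needing more than 33 customers ⇔ fewer than 4 successes in the first 33. With X ~ Binomial(33, 0.125), P(Y > 33) = P(X ≤ 3).
  k=0: C(33,0)·0.125^0·0.875^33 = 0.0121974
  k=1: C(33,1)·0.125^1·0.875^32 = 0.0575018
  k=2: C(33,2)·0.125^2·0.875^31 = 0.1314327
  k=3: C(33,3)·0.125^3·0.875^30 = 0.1940198
P(X ≤ 3) = 0.3951517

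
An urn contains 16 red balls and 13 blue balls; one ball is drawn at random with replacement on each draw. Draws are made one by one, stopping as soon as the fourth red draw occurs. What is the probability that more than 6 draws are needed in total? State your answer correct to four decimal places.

0.5550

Needing more than 6 draws ⇔ fewer than 4 successes in the first 6. With X ~ Binomial(6, 0.551724), P(Y > 6) = P(X ≤ 3).
  k=0: C(6,0)·0.551724^0·0.448276^6 = 0.008115
  k=1: C(6,1)·0.551724^1·0.448276^5 = 0.059924
  k=2: C(6,2)·0.551724^2·0.448276^4 = 0.184381
  k=3: C(6,3)·0.551724^3·0.448276^3 = 0.302574
P(X ≤ 3) = 0.554994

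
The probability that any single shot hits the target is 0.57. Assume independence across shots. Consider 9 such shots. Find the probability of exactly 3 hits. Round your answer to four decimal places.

X ~ Binomial(n=9, p=0.57).
P(X=3) = C(9,3) · p^3 · (1−p)^6
= 84 · 0.18519 · 0.0063214 = 0.098336

0.0983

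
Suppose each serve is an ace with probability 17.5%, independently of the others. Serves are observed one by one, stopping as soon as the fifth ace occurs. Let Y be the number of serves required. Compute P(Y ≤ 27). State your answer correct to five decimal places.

Finishing within 27 serves ⇔ at least 5 successes in the first 27. With X ~ Binomial(27, 0.175), P(Y ≤ 27) = 1 − P(X ≤ 4).
  k=0: C(27,0)·0.175^0·0.825^27 = 0.0055495
  k=1: C(27,1)·0.175^1·0.825^26 = 0.0317837
  k=2: C(27,2)·0.175^2·0.825^25 = 0.0876460
  k=3: C(27,3)·0.175^3·0.825^24 = 0.1549297
  k=4: C(27,4)·0.175^4·0.825^23 = 0.1971833
1 − 0.4770922 = 0.5229078

0.52291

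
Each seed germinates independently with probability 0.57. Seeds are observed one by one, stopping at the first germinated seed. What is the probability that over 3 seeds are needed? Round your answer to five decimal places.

0.07951

Y = number of seeds to the first success; geometric, p = 0.57.
P(Y > 3) = P(first 3 all fail) = (1−p)^3 = 0.0795070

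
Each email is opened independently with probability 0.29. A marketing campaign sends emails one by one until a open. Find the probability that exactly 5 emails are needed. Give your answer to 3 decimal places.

0.074

Geometric (trials to first success), p = 0.29.
P(Y = 5) = (1−p)^4 · p = 0.25412 · 0.29 = 0.07369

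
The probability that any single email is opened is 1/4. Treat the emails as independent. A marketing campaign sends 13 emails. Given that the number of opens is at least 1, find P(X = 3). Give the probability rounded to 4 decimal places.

X ~ Binomial(13, 0.25). Want P(X=3 | X≥1) = P(X=3) / P(X≥1).
P(X=3) = C(13,3)·0.25^3·0.75^10 = 0.251651
P(X≥1) = 1 − 0.023757 = 0.976243
Ratio = 0.251651 / 0.976243 = 0.257775

0.2578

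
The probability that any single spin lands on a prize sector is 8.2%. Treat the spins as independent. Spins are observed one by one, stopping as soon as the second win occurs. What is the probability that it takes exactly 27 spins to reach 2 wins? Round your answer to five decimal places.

Y = trial on which the second success occurs; negative binomial, r=2, p=0.082.
P(Y=27) = C(26,1) · p^2 · (1−p)^25
= 26 · 0.006724 · 0.11778 = 0.0205906

0.02059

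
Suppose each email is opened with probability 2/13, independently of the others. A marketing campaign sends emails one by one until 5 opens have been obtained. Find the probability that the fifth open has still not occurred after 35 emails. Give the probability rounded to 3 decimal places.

0.357

Needing more than 35 emails ⇔ fewer than 5 successes in the first 35. With X ~ Binomial(35, 0.153846), P(Y > 35) = P(X ≤ 4).
  k=0: C(35,0)·0.153846^0·0.846154^35 = 0.00289
  k=1: C(35,1)·0.153846^1·0.846154^34 = 0.01838
  k=2: C(35,2)·0.153846^2·0.846154^33 = 0.05682
  k=3: C(35,3)·0.153846^3·0.846154^32 = 0.11364
  k=4: C(35,4)·0.153846^4·0.846154^31 = 0.16530
P(X ≤ 4) = 0.35704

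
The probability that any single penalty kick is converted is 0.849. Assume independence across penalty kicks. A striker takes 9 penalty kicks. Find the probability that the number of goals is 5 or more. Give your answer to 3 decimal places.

X ~ Binomial(9, 0.849); P(X ≥ 5) = Σ C(9,k) p^k (1−p)^(9−k) over k:
  k=5: C(9,5)·0.849^5·0.151^4 = 0.02889
  k=6: C(9,6)·0.849^6·0.151^3 = 0.10831
  k=7: C(9,7)·0.849^7·0.151^2 = 0.26098
  k=8: C(9,8)·0.849^8·0.151^1 = 0.36684
  k=9: C(9,9)·0.849^9·0.151^0 = 0.22918
Total = 0.99420

0.994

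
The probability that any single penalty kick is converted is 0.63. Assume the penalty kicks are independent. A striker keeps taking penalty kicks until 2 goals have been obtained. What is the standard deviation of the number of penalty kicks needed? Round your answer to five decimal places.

1.36545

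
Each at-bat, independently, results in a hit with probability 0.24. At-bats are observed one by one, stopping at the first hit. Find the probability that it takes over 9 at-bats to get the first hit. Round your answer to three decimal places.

0.085

Y = number of at-bats to the first success; geometric, p = 0.24.
P(Y > 9) = P(first 9 all fail) = (1−p)^9 = 0.08459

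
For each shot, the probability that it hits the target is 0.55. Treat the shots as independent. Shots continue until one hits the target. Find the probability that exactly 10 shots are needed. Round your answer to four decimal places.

0.0004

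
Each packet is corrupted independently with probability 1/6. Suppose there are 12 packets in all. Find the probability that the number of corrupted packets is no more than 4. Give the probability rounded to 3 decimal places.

0.964

X ~ Binomial(12, 0.166667); P(X ≤ 4) = Σ C(12,k) p^k (1−p)^(12−k) over k:
  k=0: C(12,0)·0.166667^0·0.833333^12 = 0.11216
  k=1: C(12,1)·0.166667^1·0.833333^11 = 0.26918
  k=2: C(12,2)·0.166667^2·0.833333^10 = 0.29609
  k=3: C(12,3)·0.166667^3·0.833333^9 = 0.19740
  k=4: C(12,4)·0.166667^4·0.833333^8 = 0.08883
Total = 0.96365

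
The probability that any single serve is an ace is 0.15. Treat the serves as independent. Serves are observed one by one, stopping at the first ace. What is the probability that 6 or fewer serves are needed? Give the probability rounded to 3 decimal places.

Y = number of serves to the first success; geometric, p = 0.15.
P(Y ≤ 6) = 1 − (1−p)^6 = 1 − 0.37715 = 0.62285

0.623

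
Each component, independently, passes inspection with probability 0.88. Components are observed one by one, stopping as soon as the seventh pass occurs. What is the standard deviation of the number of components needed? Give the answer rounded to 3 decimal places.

1.041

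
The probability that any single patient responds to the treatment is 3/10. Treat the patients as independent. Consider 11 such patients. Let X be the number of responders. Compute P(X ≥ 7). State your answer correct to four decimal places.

X ~ Binomial(11, 0.30); P(X ≥ 7) = Σ C(11,k) p^k (1−p)^(11−k) over k:
  k=7: C(11,7)·0.30^7·0.70^4 = 0.017328
  k=8: C(11,8)·0.30^8·0.70^3 = 0.003713
  k=9: C(11,9)·0.30^9·0.70^2 = 0.000530
  k=10: C(11,10)·0.30^10·0.70^1 = 0.000045
  k=11: C(11,11)·0.30^11·0.70^0 = 0.000002
Total = 0.021619

0.0216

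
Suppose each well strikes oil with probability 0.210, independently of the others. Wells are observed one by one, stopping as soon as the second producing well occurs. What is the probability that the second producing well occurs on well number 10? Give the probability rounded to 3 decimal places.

Y = trial on which the second success occurs; negative binomial, r=2, p=0.21.
P(Y=10) = C(9,1) · p^2 · (1−p)^8
= 9 · 0.0441 · 0.15171 = 0.06021

0.060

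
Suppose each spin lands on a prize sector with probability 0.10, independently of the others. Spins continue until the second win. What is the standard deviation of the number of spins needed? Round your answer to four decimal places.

13.4164

Y = total spins until the second success; negative binomial with r=2, p=0.10.
SD(Y) = √[r(1−p)/p²] = √(180.000000) = 13.416408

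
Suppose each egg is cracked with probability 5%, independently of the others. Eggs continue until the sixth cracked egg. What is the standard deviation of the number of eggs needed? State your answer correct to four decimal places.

Y = total eggs until the sixth success; negative binomial with r=6, p=0.05.
SD(Y) = √[r(1−p)/p²] = √(2280.000000) = 47.749346

47.7493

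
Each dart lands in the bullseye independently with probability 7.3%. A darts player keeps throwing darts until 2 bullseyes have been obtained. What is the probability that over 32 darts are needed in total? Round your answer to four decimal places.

0.3112

Needing more than 32 darts ⇔ fewer than 2 successes in the first 32. With X ~ Binomial(32, 0.073), P(Y > 32) = P(X ≤ 1).
  k=0: C(32,0)·0.073^0·0.927^32 = 0.088420
  k=1: C(32,1)·0.073^1·0.927^31 = 0.222815
P(X ≤ 1) = 0.311235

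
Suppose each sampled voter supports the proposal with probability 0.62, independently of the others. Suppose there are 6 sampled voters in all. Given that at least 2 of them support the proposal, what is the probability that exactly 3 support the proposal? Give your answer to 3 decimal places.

0.270

X ~ Binomial(6, 0.62). Want P(X=3 | X≥2) = P(X=3) / P(X≥2).
P(X=3) = C(6,3)·0.62^3·0.38^3 = 0.26155
P(X≥2) = 1 − 0.00301 − 0.02948 = 0.96751
Ratio = 0.26155 / 0.96751 = 0.27033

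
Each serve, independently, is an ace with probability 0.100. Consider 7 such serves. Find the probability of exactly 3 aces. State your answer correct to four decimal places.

X ~ Binomial(n=7, p=0.10).
P(X=3) = C(7,3) · p^3 · (1−p)^4
= 35 · 0.001 · 0.6561 = 0.022964

0.0230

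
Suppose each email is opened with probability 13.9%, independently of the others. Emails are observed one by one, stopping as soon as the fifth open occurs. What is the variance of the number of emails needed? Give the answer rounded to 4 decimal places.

222.8146

Y = total emails until the fifth success; negative binomial with r=5, p=0.139.
Var(Y) = r(1−p)/p² = 5·0.861 / 0.139² = 222.814554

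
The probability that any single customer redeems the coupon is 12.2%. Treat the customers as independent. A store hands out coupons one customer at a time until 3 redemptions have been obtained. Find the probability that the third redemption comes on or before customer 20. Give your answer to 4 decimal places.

0.4480

Finishing within 20 customers ⇔ at least 3 successes in the first 20. With X ~ Binomial(20, 0.122), P(Y ≤ 20) = 1 − P(X ≤ 2).
  k=0: C(20,0)·0.122^0·0.878^20 = 0.074112
  k=1: C(20,1)·0.122^1·0.878^19 = 0.205961
  k=2: C(20,2)·0.122^2·0.878^18 = 0.271878
1 − 0.551952 = 0.448048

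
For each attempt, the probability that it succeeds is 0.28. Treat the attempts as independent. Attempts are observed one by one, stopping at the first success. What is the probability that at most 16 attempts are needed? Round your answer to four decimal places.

Y = number of attempts to the first success; geometric, p = 0.28.
P(Y ≤ 16) = 1 − (1−p)^16 = 1 − 0.005216 = 0.994784

0.9948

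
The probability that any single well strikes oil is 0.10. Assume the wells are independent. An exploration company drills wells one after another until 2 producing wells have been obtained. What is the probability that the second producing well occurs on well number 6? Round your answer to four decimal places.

0.0328

Y = trial on which the second success occurs; negative binomial, r=2, p=0.10.
P(Y=6) = C(5,1) · p^2 · (1−p)^4
= 5 · 0.01 · 0.6561 = 0.032805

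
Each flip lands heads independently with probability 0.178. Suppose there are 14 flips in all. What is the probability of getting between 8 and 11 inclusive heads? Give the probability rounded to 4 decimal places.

X ~ Binomial(14, 0.178); P(8 ≤ X ≤ 11) = Σ C(14,k) p^k (1−p)^(14−k) over k:
  k=8: C(14,8)·0.178^8·0.822^6 = 0.000934
  k=9: C(14,9)·0.178^9·0.822^5 = 0.000135
  k=10: C(14,10)·0.178^10·0.822^4 = 0.000015
  k=11: C(14,11)·0.178^11·0.822^3 = 0.000001
Total = 0.001084

0.0011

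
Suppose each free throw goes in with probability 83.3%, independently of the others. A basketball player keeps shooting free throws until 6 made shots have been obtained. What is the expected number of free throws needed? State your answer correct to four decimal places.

Y = total free throws until the sixth success; negative binomial with r=6, p=0.833.
E[Y] = r / p = 6 / 0.833 = 7.202881

7.2029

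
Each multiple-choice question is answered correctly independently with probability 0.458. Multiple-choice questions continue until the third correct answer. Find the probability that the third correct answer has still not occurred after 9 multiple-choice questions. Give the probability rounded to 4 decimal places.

0.1385

Needing more than 9 multiple-choice questions ⇔ fewer than 3 successes in the first 9. With X ~ Binomial(9, 0.458), P(Y > 9) = P(X ≤ 2).
  k=0: C(9,0)·0.458^0·0.542^9 = 0.004036
  k=1: C(9,1)·0.458^1·0.542^8 = 0.030697
  k=2: C(9,2)·0.458^2·0.542^7 = 0.103760
P(X ≤ 2) = 0.138493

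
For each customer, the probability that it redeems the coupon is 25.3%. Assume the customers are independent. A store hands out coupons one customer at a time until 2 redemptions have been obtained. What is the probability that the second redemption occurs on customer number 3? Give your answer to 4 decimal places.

0.0956

Y = trial on which the second success occurs; negative binomial, r=2, p=0.253.
P(Y=3) = C(2,1) · p^2 · (1−p)^1
= 2 · 0.064009 · 0.747 = 0.095629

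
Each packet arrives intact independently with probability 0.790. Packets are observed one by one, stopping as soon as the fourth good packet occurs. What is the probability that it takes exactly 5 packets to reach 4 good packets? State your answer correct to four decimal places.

0.3272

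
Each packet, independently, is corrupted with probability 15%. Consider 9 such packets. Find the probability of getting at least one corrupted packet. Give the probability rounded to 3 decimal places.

0.768

P(at least one) = 1 − P(none) = 1 − (1 − 0.15)^9
= 1 − 0.23162 = 0.76838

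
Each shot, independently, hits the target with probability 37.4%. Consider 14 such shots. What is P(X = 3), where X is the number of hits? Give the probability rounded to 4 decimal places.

0.1102

X ~ Binomial(n=14, p=0.374).
P(X=3) = C(14,3) · p^3 · (1−p)^11
= 364 · 0.052314 · 0.0057852 = 0.110163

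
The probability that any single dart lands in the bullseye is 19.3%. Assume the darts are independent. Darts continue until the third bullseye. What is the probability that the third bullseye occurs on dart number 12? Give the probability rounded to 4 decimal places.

0.0574

Y = trial on which the third success occurs; negative binomial, r=3, p=0.193.
P(Y=12) = C(11,2) · p^3 · (1−p)^9
= 55 · 0.0071891 · 0.14516 = 0.057398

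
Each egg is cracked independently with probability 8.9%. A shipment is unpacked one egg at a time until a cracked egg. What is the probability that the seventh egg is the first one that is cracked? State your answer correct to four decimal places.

0.0509

Geometric (trials to first success), p = 0.089.
P(Y = 7) = (1−p)^6 · p = 0.57162 · 0.089 = 0.050875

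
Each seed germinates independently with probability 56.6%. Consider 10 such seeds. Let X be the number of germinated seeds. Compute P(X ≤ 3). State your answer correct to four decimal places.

X ~ Binomial(10, 0.566); P(X ≤ 3) = Σ C(10,k) p^k (1−p)^(10−k) over k:
  k=0: C(10,0)·0.566^0·0.434^10 = 0.000237
  k=1: C(10,1)·0.566^1·0.434^9 = 0.003092
  k=2: C(10,2)·0.566^2·0.434^8 = 0.018145
  k=3: C(10,3)·0.566^3·0.434^7 = 0.063104
Total = 0.084578

0.0846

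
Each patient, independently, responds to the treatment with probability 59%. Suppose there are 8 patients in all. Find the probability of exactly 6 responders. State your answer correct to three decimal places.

0.199

X ~ Binomial(n=8, p=0.59).
P(X=6) = C(8,6) · p^6 · (1−p)^2
= 28 · 0.042181 · 0.1681 = 0.19854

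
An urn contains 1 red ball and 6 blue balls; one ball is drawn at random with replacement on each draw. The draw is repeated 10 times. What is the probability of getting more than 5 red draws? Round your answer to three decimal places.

0.001

X ~ Binomial(10, 0.142857); P(X ≥ 6) = Σ C(10,k) p^k (1−p)^(10−k) over k:
  k=6: C(10,6)·0.142857^6·0.857143^4 = 0.00096
  k=7: C(10,7)·0.142857^7·0.857143^3 = 0.00009
  k=8: C(10,8)·0.142857^8·0.857143^2 = 0.00001
  k=9: C(10,9)·0.142857^9·0.857143^1 = 0.00000
  k=10: C(10,10)·0.142857^10·0.857143^0 = 0.00000
Total = 0.00106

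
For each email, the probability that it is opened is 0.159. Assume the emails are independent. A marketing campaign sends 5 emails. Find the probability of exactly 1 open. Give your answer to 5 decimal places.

X ~ Binomial(n=5, p=0.159).
P(X=1) = C(5,1) · p^1 · (1−p)^4
= 5 · 0.159 · 0.50025 = 0.3976959

0.39770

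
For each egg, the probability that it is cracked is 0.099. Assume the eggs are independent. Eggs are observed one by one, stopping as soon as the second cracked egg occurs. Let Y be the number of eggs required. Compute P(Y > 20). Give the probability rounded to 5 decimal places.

Needing more than 20 eggs ⇔ fewer than 2 successes in the first 20. With X ~ Binomial(20, 0.099), P(Y > 20) = P(X ≤ 1).
  k=0: C(20,0)·0.099^0·0.901^20 = 0.1243071
  k=1: C(20,1)·0.099^1·0.901^19 = 0.2731720
P(X ≤ 1) = 0.3974791

0.39748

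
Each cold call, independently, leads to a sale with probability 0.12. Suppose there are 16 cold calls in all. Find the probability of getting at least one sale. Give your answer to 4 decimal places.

0.8707

P(at least one) = 1 − P(none) = 1 − (1 − 0.12)^16
= 1 − 0.129337 = 0.870663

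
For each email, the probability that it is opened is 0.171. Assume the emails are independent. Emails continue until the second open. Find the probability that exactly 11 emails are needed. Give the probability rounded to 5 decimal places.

0.05407

Y = trial on which the second success occurs; negative binomial, r=2, p=0.171.
P(Y=11) = C(10,1) · p^2 · (1−p)^9
= 10 · 0.029241 · 0.18492 = 0.0540733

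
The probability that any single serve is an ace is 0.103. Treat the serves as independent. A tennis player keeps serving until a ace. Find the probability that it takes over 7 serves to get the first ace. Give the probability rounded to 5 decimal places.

Y = number of serves to the first success; geometric, p = 0.103.
P(Y > 7) = P(first 7 all fail) = (1−p)^7 = 0.4672476

0.46725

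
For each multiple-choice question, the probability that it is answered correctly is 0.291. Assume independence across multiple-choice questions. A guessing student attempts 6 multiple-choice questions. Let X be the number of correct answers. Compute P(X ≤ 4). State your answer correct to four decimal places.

X ~ Binomial(6, 0.291); P(X ≤ 4) = Σ C(6,k) p^k (1−p)^(6−k) over k:
  k=0: C(6,0)·0.291^0·0.709^6 = 0.127022
  k=1: C(6,1)·0.291^1·0.709^5 = 0.312806
  k=2: C(6,2)·0.291^2·0.709^4 = 0.320968
  k=3: C(6,3)·0.291^3·0.709^3 = 0.175650
  k=4: C(6,4)·0.291^4·0.709^2 = 0.054070
Total = 0.990516

0.9905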